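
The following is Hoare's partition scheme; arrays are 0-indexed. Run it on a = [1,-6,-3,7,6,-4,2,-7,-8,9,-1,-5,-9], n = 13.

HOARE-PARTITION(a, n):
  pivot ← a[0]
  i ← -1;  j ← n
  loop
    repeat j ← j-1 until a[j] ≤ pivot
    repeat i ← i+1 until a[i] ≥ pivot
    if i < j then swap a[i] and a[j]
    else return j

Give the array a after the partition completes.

[-9,-6,-3,-5,-1,-4,-8,-7,2,9,6,7,1]

pivot=1
j stops at 12 (-9), i stops at 0 (1); swap ⇒ [-9,-6,-3,7,6,-4,2,-7,-8,9,-1,-5,1]
j stops at 11 (-5), i stops at 3 (7); swap ⇒ [-9,-6,-3,-5,6,-4,2,-7,-8,9,-1,7,1]
j stops at 10 (-1), i stops at 4 (6); swap ⇒ [-9,-6,-3,-5,-1,-4,2,-7,-8,9,6,7,1]
j stops at 8 (-8), i stops at 6 (2); swap ⇒ [-9,-6,-3,-5,-1,-4,-8,-7,2,9,6,7,1]
j stops at 7, i stops at 8; i≥j ⇒ return 7. a=[-9,-6,-3,-5,-1,-4,-8,-7,2,9,6,7,1]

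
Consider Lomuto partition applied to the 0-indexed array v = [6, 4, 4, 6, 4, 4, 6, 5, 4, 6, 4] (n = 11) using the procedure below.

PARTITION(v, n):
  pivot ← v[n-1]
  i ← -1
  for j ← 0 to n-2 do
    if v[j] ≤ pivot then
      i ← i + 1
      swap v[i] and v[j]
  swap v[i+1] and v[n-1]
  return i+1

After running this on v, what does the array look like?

pivot=4, i=-1
j=0: 6>4, skip
j=1: 4≤4, i=0, swap(0,1) ⇒ [4, 6, 4, 6, 4, 4, 6, 5, 4, 6, 4]
j=2: 4≤4, i=1, swap(1,2) ⇒ [4, 4, 6, 6, 4, 4, 6, 5, 4, 6, 4]
j=3: 6>4, skip
j=4: 4≤4, i=2, swap(2,4) ⇒ [4, 4, 4, 6, 6, 4, 6, 5, 4, 6, 4]
j=5: 4≤4, i=3, swap(3,5) ⇒ [4, 4, 4, 4, 6, 6, 6, 5, 4, 6, 4]
j=6: 6>4, skip
j=7: 5>4, skip
j=8: 4≤4, i=4, swap(4,8) ⇒ [4, 4, 4, 4, 4, 6, 6, 5, 6, 6, 4]
j=9: 6>4, skip
swap(5,10) ⇒ [4, 4, 4, 4, 4, 4, 6, 5, 6, 6, 6]; return 5

[4, 4, 4, 4, 4, 4, 6, 5, 6, 6, 6]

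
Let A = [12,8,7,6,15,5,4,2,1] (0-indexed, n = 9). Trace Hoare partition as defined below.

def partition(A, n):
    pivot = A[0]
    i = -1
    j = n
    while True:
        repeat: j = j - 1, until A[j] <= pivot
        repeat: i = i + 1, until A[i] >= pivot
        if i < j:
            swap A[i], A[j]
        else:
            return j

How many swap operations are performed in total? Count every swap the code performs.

2

pivot=12
j stops at 8 (1), i stops at 0 (12); swap ⇒ [1,8,7,6,15,5,4,2,12]
j stops at 7 (2), i stops at 4 (15); swap ⇒ [1,8,7,6,2,5,4,15,12]
j stops at 6, i stops at 7; i≥j ⇒ return 6. A=[1,8,7,6,2,5,4,15,12]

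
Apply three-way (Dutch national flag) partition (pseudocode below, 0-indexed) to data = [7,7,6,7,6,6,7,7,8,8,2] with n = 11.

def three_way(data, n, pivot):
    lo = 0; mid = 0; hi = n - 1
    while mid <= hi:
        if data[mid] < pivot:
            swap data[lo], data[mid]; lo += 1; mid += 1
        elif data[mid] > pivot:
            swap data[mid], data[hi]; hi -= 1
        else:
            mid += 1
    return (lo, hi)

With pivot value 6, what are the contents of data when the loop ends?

[2,6,6,6,7,7,7,8,8,7,7]

pivot = 6; lo=0, mid=0, hi=10
data[mid]=7>6: swap data[0],data[10]; hi=9 → [2,7,6,7,6,6,7,7,8,8,7]
data[mid]=2<6: swap data[0],data[0]; lo=1,mid=1 → [2,7,6,7,6,6,7,7,8,8,7]
data[mid]=7>6: swap data[1],data[9]; hi=8 → [2,8,6,7,6,6,7,7,8,7,7]
data[mid]=8>6: swap data[1],data[8]; hi=7 → [2,8,6,7,6,6,7,7,8,7,7]
data[mid]=8>6: swap data[1],data[7]; hi=6 → [2,7,6,7,6,6,7,8,8,7,7]
data[mid]=7>6: swap data[1],data[6]; hi=5 → [2,7,6,7,6,6,7,8,8,7,7]
data[mid]=7>6: swap data[1],data[5]; hi=4 → [2,6,6,7,6,7,7,8,8,7,7]
data[mid]=6=6: mid=2
data[mid]=6=6: mid=3
data[mid]=7>6: swap data[3],data[4]; hi=3 → [2,6,6,6,7,7,7,8,8,7,7]
data[mid]=6=6: mid=4
end: lo=1, hi=3; data = [2,6,6,6,7,7,7,8,8,7,7]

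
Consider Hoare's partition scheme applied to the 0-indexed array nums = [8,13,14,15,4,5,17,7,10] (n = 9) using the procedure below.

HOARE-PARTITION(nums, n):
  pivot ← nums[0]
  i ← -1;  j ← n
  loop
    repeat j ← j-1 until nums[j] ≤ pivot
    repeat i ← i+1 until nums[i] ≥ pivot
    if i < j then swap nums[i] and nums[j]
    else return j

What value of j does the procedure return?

2

pivot = nums[0] = 8; i = -1, j = 9
j→7 (nums[7]=7≤8), i→0 (nums[0]=8≥8); i<j, swap → [7,13,14,15,4,5,17,8,10]
j→5 (nums[5]=5≤8), i→1 (nums[1]=13≥8); i<j, swap → [7,5,14,15,4,13,17,8,10]
j→4 (nums[4]=4≤8), i→2 (nums[2]=14≥8); i<j, swap → [7,5,4,15,14,13,17,8,10]
j→2, i→3; i≥j, return j=2. nums = [7,5,4,15,14,13,17,8,10]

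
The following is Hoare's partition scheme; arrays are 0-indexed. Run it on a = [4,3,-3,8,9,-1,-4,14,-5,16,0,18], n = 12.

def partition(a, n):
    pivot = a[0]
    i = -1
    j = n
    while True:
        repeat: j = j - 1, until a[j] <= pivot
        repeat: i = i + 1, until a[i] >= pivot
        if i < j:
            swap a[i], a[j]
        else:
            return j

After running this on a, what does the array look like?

[0,3,-3,-5,-4,-1,9,14,8,16,4,18]

pivot = a[0] = 4; i = -1, j = 12
j→10 (a[10]=0≤4), i→0 (a[0]=4≥4); i<j, swap → [0,3,-3,8,9,-1,-4,14,-5,16,4,18]
j→8 (a[8]=-5≤4), i→3 (a[3]=8≥4); i<j, swap → [0,3,-3,-5,9,-1,-4,14,8,16,4,18]
j→6 (a[6]=-4≤4), i→4 (a[4]=9≥4); i<j, swap → [0,3,-3,-5,-4,-1,9,14,8,16,4,18]
j→5, i→6; i≥j, return j=5. a = [0,3,-3,-5,-4,-1,9,14,8,16,4,18]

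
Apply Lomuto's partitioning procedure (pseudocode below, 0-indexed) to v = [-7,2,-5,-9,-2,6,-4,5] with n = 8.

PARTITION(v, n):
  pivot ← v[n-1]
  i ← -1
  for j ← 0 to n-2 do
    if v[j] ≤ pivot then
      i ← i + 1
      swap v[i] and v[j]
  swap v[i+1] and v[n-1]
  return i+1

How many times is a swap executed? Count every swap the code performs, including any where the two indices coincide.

7

pivot=5, i=-1
j=0: -7≤5, i=0, swap(0,0) ⇒ [-7,2,-5,-9,-2,6,-4,5]
j=1: 2≤5, i=1, swap(1,1) ⇒ [-7,2,-5,-9,-2,6,-4,5]
j=2: -5≤5, i=2, swap(2,2) ⇒ [-7,2,-5,-9,-2,6,-4,5]
j=3: -9≤5, i=3, swap(3,3) ⇒ [-7,2,-5,-9,-2,6,-4,5]
j=4: -2≤5, i=4, swap(4,4) ⇒ [-7,2,-5,-9,-2,6,-4,5]
j=5: 6>5, skip
j=6: -4≤5, i=5, swap(5,6) ⇒ [-7,2,-5,-9,-2,-4,6,5]
swap(6,7) ⇒ [-7,2,-5,-9,-2,-4,5,6]; return 6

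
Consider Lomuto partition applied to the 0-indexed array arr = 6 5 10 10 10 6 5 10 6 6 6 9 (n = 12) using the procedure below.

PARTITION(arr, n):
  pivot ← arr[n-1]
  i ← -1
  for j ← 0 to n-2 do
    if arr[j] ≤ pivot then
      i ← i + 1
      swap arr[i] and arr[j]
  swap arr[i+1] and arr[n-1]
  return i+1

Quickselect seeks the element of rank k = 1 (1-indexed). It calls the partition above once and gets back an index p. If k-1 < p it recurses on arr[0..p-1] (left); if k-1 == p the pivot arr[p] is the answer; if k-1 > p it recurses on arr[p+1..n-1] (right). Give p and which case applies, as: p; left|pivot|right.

pivot = arr[11] = 9; i = -1
j=0: arr[0]=6 ≤ 9 → i=0, swap arr[0],arr[0] (no change) → 6 5 10 10 10 6 5 10 6 6 6 9
j=1: arr[1]=5 ≤ 9 → i=1, swap arr[1],arr[1] (no change) → 6 5 10 10 10 6 5 10 6 6 6 9
j=2: arr[2]=10 > 9 → no swap
j=3: arr[3]=10 > 9 → no swap
j=4: arr[4]=10 > 9 → no swap
j=5: arr[5]=6 ≤ 9 → i=2, swap arr[2],arr[5] → 6 5 6 10 10 10 5 10 6 6 6 9
j=6: arr[6]=5 ≤ 9 → i=3, swap arr[3],arr[6] → 6 5 6 5 10 10 10 10 6 6 6 9
j=7: arr[7]=10 > 9 → no swap
j=8: arr[8]=6 ≤ 9 → i=4, swap arr[4],arr[8] → 6 5 6 5 6 10 10 10 10 6 6 9
j=9: arr[9]=6 ≤ 9 → i=5, swap arr[5],arr[9] → 6 5 6 5 6 6 10 10 10 10 6 9
j=10: arr[10]=6 ≤ 9 → i=6, swap arr[6],arr[10] → 6 5 6 5 6 6 6 10 10 10 10 9
final swap arr[7],arr[11] → 6 5 6 5 6 6 6 9 10 10 10 10; return 7
p = 7; k-1 = 0 < 7 ⇒ left

7; left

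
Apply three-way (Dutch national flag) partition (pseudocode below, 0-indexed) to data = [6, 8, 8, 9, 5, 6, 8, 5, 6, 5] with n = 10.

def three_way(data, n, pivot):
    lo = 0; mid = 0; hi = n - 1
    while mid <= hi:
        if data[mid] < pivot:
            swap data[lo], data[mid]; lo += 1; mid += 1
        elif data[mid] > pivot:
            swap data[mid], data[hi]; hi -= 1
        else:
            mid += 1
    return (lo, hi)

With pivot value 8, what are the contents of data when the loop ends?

pivot = 8; lo=0, mid=0, hi=9
data[mid]=6<8: swap data[0],data[0]; lo=1,mid=1 → [6, 8, 8, 9, 5, 6, 8, 5, 6, 5]
data[mid]=8=8: mid=2
data[mid]=8=8: mid=3
data[mid]=9>8: swap data[3],data[9]; hi=8 → [6, 8, 8, 5, 5, 6, 8, 5, 6, 9]
data[mid]=5<8: swap data[1],data[3]; lo=2,mid=4 → [6, 5, 8, 8, 5, 6, 8, 5, 6, 9]
data[mid]=5<8: swap data[2],data[4]; lo=3,mid=5 → [6, 5, 5, 8, 8, 6, 8, 5, 6, 9]
data[mid]=6<8: swap data[3],data[5]; lo=4,mid=6 → [6, 5, 5, 6, 8, 8, 8, 5, 6, 9]
data[mid]=8=8: mid=7
data[mid]=5<8: swap data[4],data[7]; lo=5,mid=8 → [6, 5, 5, 6, 5, 8, 8, 8, 6, 9]
data[mid]=6<8: swap data[5],data[8]; lo=6,mid=9 → [6, 5, 5, 6, 5, 6, 8, 8, 8, 9]
end: lo=6, hi=8; data = [6, 5, 5, 6, 5, 6, 8, 8, 8, 9]

[6, 5, 5, 6, 5, 6, 8, 8, 8, 9]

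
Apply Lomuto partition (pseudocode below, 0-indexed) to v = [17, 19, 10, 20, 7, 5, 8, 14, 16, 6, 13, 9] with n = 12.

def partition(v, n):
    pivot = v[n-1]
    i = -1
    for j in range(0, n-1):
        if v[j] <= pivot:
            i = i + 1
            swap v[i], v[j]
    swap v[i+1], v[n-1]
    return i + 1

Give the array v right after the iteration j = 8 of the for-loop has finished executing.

pivot = v[11] = 9; i = -1
j=0: v[0]=17 > 9 → no swap
j=1: v[1]=19 > 9 → no swap
j=2: v[2]=10 > 9 → no swap
j=3: v[3]=20 > 9 → no swap
j=4: v[4]=7 ≤ 9 → i=0, swap v[0],v[4] → [7, 19, 10, 20, 17, 5, 8, 14, 16, 6, 13, 9]
j=5: v[5]=5 ≤ 9 → i=1, swap v[1],v[5] → [7, 5, 10, 20, 17, 19, 8, 14, 16, 6, 13, 9]
j=6: v[6]=8 ≤ 9 → i=2, swap v[2],v[6] → [7, 5, 8, 20, 17, 19, 10, 14, 16, 6, 13, 9]
j=7: v[7]=14 > 9 → no swap
j=8: v[8]=16 > 9 → no swap
(after j=8) v = [7, 5, 8, 20, 17, 19, 10, 14, 16, 6, 13, 9]

[7, 5, 8, 20, 17, 19, 10, 14, 16, 6, 13, 9]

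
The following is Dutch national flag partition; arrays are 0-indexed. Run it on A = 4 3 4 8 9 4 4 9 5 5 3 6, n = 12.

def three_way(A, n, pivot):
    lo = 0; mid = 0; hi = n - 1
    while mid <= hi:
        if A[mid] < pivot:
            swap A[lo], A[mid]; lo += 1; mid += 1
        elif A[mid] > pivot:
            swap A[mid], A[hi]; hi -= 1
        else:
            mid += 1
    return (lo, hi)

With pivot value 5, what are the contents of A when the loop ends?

4 3 4 3 4 4 5 5 9 9 6 8

pivot = 5; lo=0, mid=0, hi=11
A[mid]=4<5: swap A[0],A[0]; lo=1,mid=1 → 4 3 4 8 9 4 4 9 5 5 3 6
A[mid]=3<5: swap A[1],A[1]; lo=2,mid=2 → 4 3 4 8 9 4 4 9 5 5 3 6
A[mid]=4<5: swap A[2],A[2]; lo=3,mid=3 → 4 3 4 8 9 4 4 9 5 5 3 6
A[mid]=8>5: swap A[3],A[11]; hi=10 → 4 3 4 6 9 4 4 9 5 5 3 8
A[mid]=6>5: swap A[3],A[10]; hi=9 → 4 3 4 3 9 4 4 9 5 5 6 8
A[mid]=3<5: swap A[3],A[3]; lo=4,mid=4 → 4 3 4 3 9 4 4 9 5 5 6 8
A[mid]=9>5: swap A[4],A[9]; hi=8 → 4 3 4 3 5 4 4 9 5 9 6 8
A[mid]=5=5: mid=5
A[mid]=4<5: swap A[4],A[5]; lo=5,mid=6 → 4 3 4 3 4 5 4 9 5 9 6 8
A[mid]=4<5: swap A[5],A[6]; lo=6,mid=7 → 4 3 4 3 4 4 5 9 5 9 6 8
A[mid]=9>5: swap A[7],A[8]; hi=7 → 4 3 4 3 4 4 5 5 9 9 6 8
A[mid]=5=5: mid=8
end: lo=6, hi=7; A = 4 3 4 3 4 4 5 5 9 9 6 8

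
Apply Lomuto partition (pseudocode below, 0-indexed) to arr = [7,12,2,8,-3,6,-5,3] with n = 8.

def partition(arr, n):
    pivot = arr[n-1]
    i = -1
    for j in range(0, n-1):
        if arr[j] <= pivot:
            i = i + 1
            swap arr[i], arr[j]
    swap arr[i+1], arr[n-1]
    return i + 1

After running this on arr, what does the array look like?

[2,-3,-5,3,12,6,7,8]

pivot = arr[7] = 3; i = -1
j=0: arr[0]=7 > 3 → no swap
j=1: arr[1]=12 > 3 → no swap
j=2: arr[2]=2 ≤ 3 → i=0, swap arr[0],arr[2] → [2,12,7,8,-3,6,-5,3]
j=3: arr[3]=8 > 3 → no swap
j=4: arr[4]=-3 ≤ 3 → i=1, swap arr[1],arr[4] → [2,-3,7,8,12,6,-5,3]
j=5: arr[5]=6 > 3 → no swap
j=6: arr[6]=-5 ≤ 3 → i=2, swap arr[2],arr[6] → [2,-3,-5,8,12,6,7,3]
final swap arr[3],arr[7] → [2,-3,-5,3,12,6,7,8]; return 3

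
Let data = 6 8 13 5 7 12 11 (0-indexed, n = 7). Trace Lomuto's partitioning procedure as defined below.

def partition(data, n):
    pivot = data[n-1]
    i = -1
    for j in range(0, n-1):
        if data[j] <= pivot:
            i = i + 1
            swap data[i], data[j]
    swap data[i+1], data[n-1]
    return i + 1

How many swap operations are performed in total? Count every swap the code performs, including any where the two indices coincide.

5

pivot = data[6] = 11; i = -1
j=0: data[0]=6 ≤ 11 → i=0, swap data[0],data[0] (no change) → 6 8 13 5 7 12 11
j=1: data[1]=8 ≤ 11 → i=1, swap data[1],data[1] (no change) → 6 8 13 5 7 12 11
j=2: data[2]=13 > 11 → no swap
j=3: data[3]=5 ≤ 11 → i=2, swap data[2],data[3] → 6 8 5 13 7 12 11
j=4: data[4]=7 ≤ 11 → i=3, swap data[3],data[4] → 6 8 5 7 13 12 11
j=5: data[5]=12 > 11 → no swap
final swap data[4],data[6] → 6 8 5 7 11 12 13; return 4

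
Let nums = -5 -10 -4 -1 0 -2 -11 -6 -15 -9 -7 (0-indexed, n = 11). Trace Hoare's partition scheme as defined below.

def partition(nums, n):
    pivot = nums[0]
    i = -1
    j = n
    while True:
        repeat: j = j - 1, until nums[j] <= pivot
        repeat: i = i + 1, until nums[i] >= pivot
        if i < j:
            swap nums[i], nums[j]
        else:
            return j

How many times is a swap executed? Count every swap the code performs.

5

pivot = nums[0] = -5; i = -1, j = 11
j→10 (nums[10]=-7≤-5), i→0 (nums[0]=-5≥-5); i<j, swap → -7 -10 -4 -1 0 -2 -11 -6 -15 -9 -5
j→9 (nums[9]=-9≤-5), i→2 (nums[2]=-4≥-5); i<j, swap → -7 -10 -9 -1 0 -2 -11 -6 -15 -4 -5
j→8 (nums[8]=-15≤-5), i→3 (nums[3]=-1≥-5); i<j, swap → -7 -10 -9 -15 0 -2 -11 -6 -1 -4 -5
j→7 (nums[7]=-6≤-5), i→4 (nums[4]=0≥-5); i<j, swap → -7 -10 -9 -15 -6 -2 -11 0 -1 -4 -5
j→6 (nums[6]=-11≤-5), i→5 (nums[5]=-2≥-5); i<j, swap → -7 -10 -9 -15 -6 -11 -2 0 -1 -4 -5
j→5, i→6; i≥j, return j=5. nums = -7 -10 -9 -15 -6 -11 -2 0 -1 -4 -5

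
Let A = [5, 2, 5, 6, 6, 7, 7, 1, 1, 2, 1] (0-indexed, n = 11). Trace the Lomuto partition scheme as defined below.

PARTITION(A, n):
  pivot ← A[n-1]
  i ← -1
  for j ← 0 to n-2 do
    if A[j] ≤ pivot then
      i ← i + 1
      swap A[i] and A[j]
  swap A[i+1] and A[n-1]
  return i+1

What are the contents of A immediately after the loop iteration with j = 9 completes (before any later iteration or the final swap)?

[1, 1, 5, 6, 6, 7, 7, 5, 2, 2, 1]

pivot = A[10] = 1; i = -1
j=0: A[0]=5 > 1 → no swap
j=1: A[1]=2 > 1 → no swap
j=2: A[2]=5 > 1 → no swap
j=3: A[3]=6 > 1 → no swap
j=4: A[4]=6 > 1 → no swap
j=5: A[5]=7 > 1 → no swap
j=6: A[6]=7 > 1 → no swap
j=7: A[7]=1 ≤ 1 → i=0, swap A[0],A[7] → [1, 2, 5, 6, 6, 7, 7, 5, 1, 2, 1]
j=8: A[8]=1 ≤ 1 → i=1, swap A[1],A[8] → [1, 1, 5, 6, 6, 7, 7, 5, 2, 2, 1]
j=9: A[9]=2 > 1 → no swap
(after j=9) A = [1, 1, 5, 6, 6, 7, 7, 5, 2, 2, 1]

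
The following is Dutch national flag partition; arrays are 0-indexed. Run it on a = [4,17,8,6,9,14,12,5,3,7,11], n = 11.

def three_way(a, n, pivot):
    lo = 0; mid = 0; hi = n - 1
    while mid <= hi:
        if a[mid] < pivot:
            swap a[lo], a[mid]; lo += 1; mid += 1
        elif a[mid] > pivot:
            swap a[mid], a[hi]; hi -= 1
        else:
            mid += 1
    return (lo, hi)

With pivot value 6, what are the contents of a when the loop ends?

pivot = 6; lo=0, mid=0, hi=10
a[mid]=4<6: swap a[0],a[0]; lo=1,mid=1 → [4,17,8,6,9,14,12,5,3,7,11]
a[mid]=17>6: swap a[1],a[10]; hi=9 → [4,11,8,6,9,14,12,5,3,7,17]
a[mid]=11>6: swap a[1],a[9]; hi=8 → [4,7,8,6,9,14,12,5,3,11,17]
a[mid]=7>6: swap a[1],a[8]; hi=7 → [4,3,8,6,9,14,12,5,7,11,17]
a[mid]=3<6: swap a[1],a[1]; lo=2,mid=2 → [4,3,8,6,9,14,12,5,7,11,17]
a[mid]=8>6: swap a[2],a[7]; hi=6 → [4,3,5,6,9,14,12,8,7,11,17]
a[mid]=5<6: swap a[2],a[2]; lo=3,mid=3 → [4,3,5,6,9,14,12,8,7,11,17]
a[mid]=6=6: mid=4
a[mid]=9>6: swap a[4],a[6]; hi=5 → [4,3,5,6,12,14,9,8,7,11,17]
a[mid]=12>6: swap a[4],a[5]; hi=4 → [4,3,5,6,14,12,9,8,7,11,17]
a[mid]=14>6: swap a[4],a[4]; hi=3 → [4,3,5,6,14,12,9,8,7,11,17]
end: lo=3, hi=3; a = [4,3,5,6,14,12,9,8,7,11,17]

[4,3,5,6,14,12,9,8,7,11,17]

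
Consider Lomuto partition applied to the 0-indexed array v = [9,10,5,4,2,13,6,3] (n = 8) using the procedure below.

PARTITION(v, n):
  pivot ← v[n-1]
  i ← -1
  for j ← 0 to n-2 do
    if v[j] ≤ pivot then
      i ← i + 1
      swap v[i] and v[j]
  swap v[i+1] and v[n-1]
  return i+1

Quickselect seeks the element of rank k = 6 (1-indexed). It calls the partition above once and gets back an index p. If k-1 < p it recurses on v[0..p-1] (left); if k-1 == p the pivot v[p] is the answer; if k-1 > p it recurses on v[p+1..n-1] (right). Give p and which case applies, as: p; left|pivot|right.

1; right

pivot=3, i=-1
j=0: 9>3, skip
j=1: 10>3, skip
j=2: 5>3, skip
j=3: 4>3, skip
j=4: 2≤3, i=0, swap(0,4) ⇒ [2,10,5,4,9,13,6,3]
j=5: 13>3, skip
j=6: 6>3, skip
swap(1,7) ⇒ [2,3,5,4,9,13,6,10]; return 1
p = 1; k-1 = 5 > 1 ⇒ right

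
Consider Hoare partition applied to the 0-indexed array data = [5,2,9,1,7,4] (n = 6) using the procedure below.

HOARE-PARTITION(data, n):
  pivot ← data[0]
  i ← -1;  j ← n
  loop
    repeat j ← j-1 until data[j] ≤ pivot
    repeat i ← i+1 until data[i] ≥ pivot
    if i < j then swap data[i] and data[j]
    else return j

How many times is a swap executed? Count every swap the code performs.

pivot = data[0] = 5; i = -1, j = 6
j→5 (data[5]=4≤5), i→0 (data[0]=5≥5); i<j, swap → [4,2,9,1,7,5]
j→3 (data[3]=1≤5), i→2 (data[2]=9≥5); i<j, swap → [4,2,1,9,7,5]
j→2, i→3; i≥j, return j=2. data = [4,2,1,9,7,5]

2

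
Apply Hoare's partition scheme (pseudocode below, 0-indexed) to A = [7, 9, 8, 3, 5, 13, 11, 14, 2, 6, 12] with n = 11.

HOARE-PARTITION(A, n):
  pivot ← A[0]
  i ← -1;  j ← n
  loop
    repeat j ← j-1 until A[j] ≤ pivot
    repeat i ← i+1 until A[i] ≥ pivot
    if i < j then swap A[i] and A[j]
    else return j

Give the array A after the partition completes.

[6, 2, 5, 3, 8, 13, 11, 14, 9, 7, 12]

pivot=7
j stops at 9 (6), i stops at 0 (7); swap ⇒ [6, 9, 8, 3, 5, 13, 11, 14, 2, 7, 12]
j stops at 8 (2), i stops at 1 (9); swap ⇒ [6, 2, 8, 3, 5, 13, 11, 14, 9, 7, 12]
j stops at 4 (5), i stops at 2 (8); swap ⇒ [6, 2, 5, 3, 8, 13, 11, 14, 9, 7, 12]
j stops at 3, i stops at 4; i≥j ⇒ return 3. A=[6, 2, 5, 3, 8, 13, 11, 14, 9, 7, 12]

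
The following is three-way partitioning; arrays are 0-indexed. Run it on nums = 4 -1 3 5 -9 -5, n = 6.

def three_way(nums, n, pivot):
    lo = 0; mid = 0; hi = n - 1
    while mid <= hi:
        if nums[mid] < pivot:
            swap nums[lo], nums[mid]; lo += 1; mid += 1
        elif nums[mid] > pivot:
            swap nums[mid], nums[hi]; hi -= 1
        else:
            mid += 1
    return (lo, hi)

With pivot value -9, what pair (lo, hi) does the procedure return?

(0, 0)

pivot = -9; lo=0, mid=0, hi=5
nums[mid]=4>-9: swap nums[0],nums[5]; hi=4 → -5 -1 3 5 -9 4
nums[mid]=-5>-9: swap nums[0],nums[4]; hi=3 → -9 -1 3 5 -5 4
nums[mid]=-9=-9: mid=1
nums[mid]=-1>-9: swap nums[1],nums[3]; hi=2 → -9 5 3 -1 -5 4
nums[mid]=5>-9: swap nums[1],nums[2]; hi=1 → -9 3 5 -1 -5 4
nums[mid]=3>-9: swap nums[1],nums[1]; hi=0 → -9 3 5 -1 -5 4
end: lo=0, hi=0; nums = -9 3 5 -1 -5 4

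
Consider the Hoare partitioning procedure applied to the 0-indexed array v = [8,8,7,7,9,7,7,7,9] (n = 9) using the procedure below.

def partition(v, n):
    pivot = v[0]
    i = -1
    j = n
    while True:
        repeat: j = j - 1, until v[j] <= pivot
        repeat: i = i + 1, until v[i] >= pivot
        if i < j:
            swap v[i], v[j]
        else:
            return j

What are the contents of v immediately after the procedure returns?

pivot=8
j stops at 7 (7), i stops at 0 (8); swap ⇒ [7,8,7,7,9,7,7,8,9]
j stops at 6 (7), i stops at 1 (8); swap ⇒ [7,7,7,7,9,7,8,8,9]
j stops at 5 (7), i stops at 4 (9); swap ⇒ [7,7,7,7,7,9,8,8,9]
j stops at 4, i stops at 5; i≥j ⇒ return 4. v=[7,7,7,7,7,9,8,8,9]

[7,7,7,7,7,9,8,8,9]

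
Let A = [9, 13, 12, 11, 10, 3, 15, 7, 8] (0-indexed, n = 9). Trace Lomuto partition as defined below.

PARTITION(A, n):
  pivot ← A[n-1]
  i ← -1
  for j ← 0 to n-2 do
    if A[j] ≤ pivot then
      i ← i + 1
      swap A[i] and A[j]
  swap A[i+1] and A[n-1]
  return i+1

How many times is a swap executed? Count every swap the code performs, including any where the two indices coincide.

pivot = A[8] = 8; i = -1
j=0: A[0]=9 > 8 → no swap
j=1: A[1]=13 > 8 → no swap
j=2: A[2]=12 > 8 → no swap
j=3: A[3]=11 > 8 → no swap
j=4: A[4]=10 > 8 → no swap
j=5: A[5]=3 ≤ 8 → i=0, swap A[0],A[5] → [3, 13, 12, 11, 10, 9, 15, 7, 8]
j=6: A[6]=15 > 8 → no swap
j=7: A[7]=7 ≤ 8 → i=1, swap A[1],A[7] → [3, 7, 12, 11, 10, 9, 15, 13, 8]
final swap A[2],A[8] → [3, 7, 8, 11, 10, 9, 15, 13, 12]; return 2

3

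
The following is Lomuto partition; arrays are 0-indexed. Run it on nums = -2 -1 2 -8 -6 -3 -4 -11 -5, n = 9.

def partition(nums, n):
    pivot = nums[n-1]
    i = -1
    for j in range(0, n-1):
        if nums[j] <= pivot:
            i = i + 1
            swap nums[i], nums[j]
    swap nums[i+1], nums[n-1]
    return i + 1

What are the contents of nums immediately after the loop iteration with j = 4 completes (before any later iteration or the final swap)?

-8 -6 2 -2 -1 -3 -4 -11 -5

pivot = nums[8] = -5; i = -1
j=0: nums[0]=-2 > -5 → no swap
j=1: nums[1]=-1 > -5 → no swap
j=2: nums[2]=2 > -5 → no swap
j=3: nums[3]=-8 ≤ -5 → i=0, swap nums[0],nums[3] → -8 -1 2 -2 -6 -3 -4 -11 -5
j=4: nums[4]=-6 ≤ -5 → i=1, swap nums[1],nums[4] → -8 -6 2 -2 -1 -3 -4 -11 -5
(after j=4) nums = -8 -6 2 -2 -1 -3 -4 -11 -5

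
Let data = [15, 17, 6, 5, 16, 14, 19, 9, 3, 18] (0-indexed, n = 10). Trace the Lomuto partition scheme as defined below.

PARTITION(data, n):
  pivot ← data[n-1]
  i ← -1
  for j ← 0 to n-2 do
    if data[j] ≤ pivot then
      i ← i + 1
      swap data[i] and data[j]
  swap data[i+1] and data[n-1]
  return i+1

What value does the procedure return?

8

pivot=18, i=-1
j=0: 15≤18, i=0, swap(0,0) ⇒ [15, 17, 6, 5, 16, 14, 19, 9, 3, 18]
j=1: 17≤18, i=1, swap(1,1) ⇒ [15, 17, 6, 5, 16, 14, 19, 9, 3, 18]
j=2: 6≤18, i=2, swap(2,2) ⇒ [15, 17, 6, 5, 16, 14, 19, 9, 3, 18]
j=3: 5≤18, i=3, swap(3,3) ⇒ [15, 17, 6, 5, 16, 14, 19, 9, 3, 18]
j=4: 16≤18, i=4, swap(4,4) ⇒ [15, 17, 6, 5, 16, 14, 19, 9, 3, 18]
j=5: 14≤18, i=5, swap(5,5) ⇒ [15, 17, 6, 5, 16, 14, 19, 9, 3, 18]
j=6: 19>18, skip
j=7: 9≤18, i=6, swap(6,7) ⇒ [15, 17, 6, 5, 16, 14, 9, 19, 3, 18]
j=8: 3≤18, i=7, swap(7,8) ⇒ [15, 17, 6, 5, 16, 14, 9, 3, 19, 18]
swap(8,9) ⇒ [15, 17, 6, 5, 16, 14, 9, 3, 18, 19]; return 8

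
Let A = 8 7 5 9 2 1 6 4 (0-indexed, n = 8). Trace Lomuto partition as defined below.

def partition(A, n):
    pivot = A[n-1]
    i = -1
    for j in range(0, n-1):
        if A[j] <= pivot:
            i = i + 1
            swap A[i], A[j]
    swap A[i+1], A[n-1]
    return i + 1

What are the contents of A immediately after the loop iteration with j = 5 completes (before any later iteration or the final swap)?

2 1 5 9 8 7 6 4

pivot = A[7] = 4; i = -1
j=0: A[0]=8 > 4 → no swap
j=1: A[1]=7 > 4 → no swap
j=2: A[2]=5 > 4 → no swap
j=3: A[3]=9 > 4 → no swap
j=4: A[4]=2 ≤ 4 → i=0, swap A[0],A[4] → 2 7 5 9 8 1 6 4
j=5: A[5]=1 ≤ 4 → i=1, swap A[1],A[5] → 2 1 5 9 8 7 6 4
(after j=5) A = 2 1 5 9 8 7 6 4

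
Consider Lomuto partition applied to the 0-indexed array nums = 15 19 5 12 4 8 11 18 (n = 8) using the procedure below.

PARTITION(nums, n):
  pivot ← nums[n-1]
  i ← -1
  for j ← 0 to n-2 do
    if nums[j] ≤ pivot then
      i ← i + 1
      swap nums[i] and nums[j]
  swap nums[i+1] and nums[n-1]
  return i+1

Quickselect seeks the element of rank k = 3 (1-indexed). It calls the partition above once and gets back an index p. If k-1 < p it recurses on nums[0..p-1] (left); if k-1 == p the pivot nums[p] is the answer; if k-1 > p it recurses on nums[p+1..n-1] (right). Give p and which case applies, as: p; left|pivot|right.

6; left

pivot = nums[7] = 18; i = -1
j=0: nums[0]=15 ≤ 18 → i=0, swap nums[0],nums[0] (no change) → 15 19 5 12 4 8 11 18
j=1: nums[1]=19 > 18 → no swap
j=2: nums[2]=5 ≤ 18 → i=1, swap nums[1],nums[2] → 15 5 19 12 4 8 11 18
j=3: nums[3]=12 ≤ 18 → i=2, swap nums[2],nums[3] → 15 5 12 19 4 8 11 18
j=4: nums[4]=4 ≤ 18 → i=3, swap nums[3],nums[4] → 15 5 12 4 19 8 11 18
j=5: nums[5]=8 ≤ 18 → i=4, swap nums[4],nums[5] → 15 5 12 4 8 19 11 18
j=6: nums[6]=11 ≤ 18 → i=5, swap nums[5],nums[6] → 15 5 12 4 8 11 19 18
final swap nums[6],nums[7] → 15 5 12 4 8 11 18 19; return 6
p = 6; k-1 = 2 < 6 ⇒ left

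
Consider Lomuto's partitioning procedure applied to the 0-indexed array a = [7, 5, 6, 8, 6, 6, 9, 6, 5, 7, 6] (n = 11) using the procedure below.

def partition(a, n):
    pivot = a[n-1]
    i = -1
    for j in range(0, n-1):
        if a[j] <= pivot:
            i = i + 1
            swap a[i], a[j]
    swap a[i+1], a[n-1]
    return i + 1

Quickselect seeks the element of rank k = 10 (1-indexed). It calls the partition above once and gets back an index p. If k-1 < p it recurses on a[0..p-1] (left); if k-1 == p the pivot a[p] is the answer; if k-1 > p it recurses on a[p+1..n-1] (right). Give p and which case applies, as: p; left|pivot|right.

pivot=6, i=-1
j=0: 7>6, skip
j=1: 5≤6, i=0, swap(0,1) ⇒ [5, 7, 6, 8, 6, 6, 9, 6, 5, 7, 6]
j=2: 6≤6, i=1, swap(1,2) ⇒ [5, 6, 7, 8, 6, 6, 9, 6, 5, 7, 6]
j=3: 8>6, skip
j=4: 6≤6, i=2, swap(2,4) ⇒ [5, 6, 6, 8, 7, 6, 9, 6, 5, 7, 6]
j=5: 6≤6, i=3, swap(3,5) ⇒ [5, 6, 6, 6, 7, 8, 9, 6, 5, 7, 6]
j=6: 9>6, skip
j=7: 6≤6, i=4, swap(4,7) ⇒ [5, 6, 6, 6, 6, 8, 9, 7, 5, 7, 6]
j=8: 5≤6, i=5, swap(5,8) ⇒ [5, 6, 6, 6, 6, 5, 9, 7, 8, 7, 6]
j=9: 7>6, skip
swap(6,10) ⇒ [5, 6, 6, 6, 6, 5, 6, 7, 8, 7, 9]; return 6
p = 6; k-1 = 9 > 6 ⇒ right

6; right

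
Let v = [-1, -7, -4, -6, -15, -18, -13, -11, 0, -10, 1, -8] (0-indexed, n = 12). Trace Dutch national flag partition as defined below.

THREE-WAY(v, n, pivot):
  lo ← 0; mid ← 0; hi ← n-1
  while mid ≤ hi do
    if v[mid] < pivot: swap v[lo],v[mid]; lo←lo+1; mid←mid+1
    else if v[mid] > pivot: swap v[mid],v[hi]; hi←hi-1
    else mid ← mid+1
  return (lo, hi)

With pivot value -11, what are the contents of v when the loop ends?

pivot = -11; lo=0, mid=0, hi=11
v[mid]=-1>-11: swap v[0],v[11]; hi=10 → [-8, -7, -4, -6, -15, -18, -13, -11, 0, -10, 1, -1]
v[mid]=-8>-11: swap v[0],v[10]; hi=9 → [1, -7, -4, -6, -15, -18, -13, -11, 0, -10, -8, -1]
v[mid]=1>-11: swap v[0],v[9]; hi=8 → [-10, -7, -4, -6, -15, -18, -13, -11, 0, 1, -8, -1]
v[mid]=-10>-11: swap v[0],v[8]; hi=7 → [0, -7, -4, -6, -15, -18, -13, -11, -10, 1, -8, -1]
v[mid]=0>-11: swap v[0],v[7]; hi=6 → [-11, -7, -4, -6, -15, -18, -13, 0, -10, 1, -8, -1]
v[mid]=-11=-11: mid=1
v[mid]=-7>-11: swap v[1],v[6]; hi=5 → [-11, -13, -4, -6, -15, -18, -7, 0, -10, 1, -8, -1]
v[mid]=-13<-11: swap v[0],v[1]; lo=1,mid=2 → [-13, -11, -4, -6, -15, -18, -7, 0, -10, 1, -8, -1]
v[mid]=-4>-11: swap v[2],v[5]; hi=4 → [-13, -11, -18, -6, -15, -4, -7, 0, -10, 1, -8, -1]
v[mid]=-18<-11: swap v[1],v[2]; lo=2,mid=3 → [-13, -18, -11, -6, -15, -4, -7, 0, -10, 1, -8, -1]
v[mid]=-6>-11: swap v[3],v[4]; hi=3 → [-13, -18, -11, -15, -6, -4, -7, 0, -10, 1, -8, -1]
v[mid]=-15<-11: swap v[2],v[3]; lo=3,mid=4 → [-13, -18, -15, -11, -6, -4, -7, 0, -10, 1, -8, -1]
end: lo=3, hi=3; v = [-13, -18, -15, -11, -6, -4, -7, 0, -10, 1, -8, -1]

[-13, -18, -15, -11, -6, -4, -7, 0, -10, 1, -8, -1]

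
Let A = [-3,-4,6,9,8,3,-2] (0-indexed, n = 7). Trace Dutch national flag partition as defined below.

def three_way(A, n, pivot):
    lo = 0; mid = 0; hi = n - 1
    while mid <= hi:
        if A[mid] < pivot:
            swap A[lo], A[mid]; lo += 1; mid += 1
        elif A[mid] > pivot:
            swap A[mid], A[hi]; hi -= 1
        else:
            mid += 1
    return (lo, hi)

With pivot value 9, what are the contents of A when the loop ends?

pivot = 9; lo=0, mid=0, hi=6
A[mid]=-3<9: swap A[0],A[0]; lo=1,mid=1 → [-3,-4,6,9,8,3,-2]
A[mid]=-4<9: swap A[1],A[1]; lo=2,mid=2 → [-3,-4,6,9,8,3,-2]
A[mid]=6<9: swap A[2],A[2]; lo=3,mid=3 → [-3,-4,6,9,8,3,-2]
A[mid]=9=9: mid=4
A[mid]=8<9: swap A[3],A[4]; lo=4,mid=5 → [-3,-4,6,8,9,3,-2]
A[mid]=3<9: swap A[4],A[5]; lo=5,mid=6 → [-3,-4,6,8,3,9,-2]
A[mid]=-2<9: swap A[5],A[6]; lo=6,mid=7 → [-3,-4,6,8,3,-2,9]
end: lo=6, hi=6; A = [-3,-4,6,8,3,-2,9]

[-3,-4,6,8,3,-2,9]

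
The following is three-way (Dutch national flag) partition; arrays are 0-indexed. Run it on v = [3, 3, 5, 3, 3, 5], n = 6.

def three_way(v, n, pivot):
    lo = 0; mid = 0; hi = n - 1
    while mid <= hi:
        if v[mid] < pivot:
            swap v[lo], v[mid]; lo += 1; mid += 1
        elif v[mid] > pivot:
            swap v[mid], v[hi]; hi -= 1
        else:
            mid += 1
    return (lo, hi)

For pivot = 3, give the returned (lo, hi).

(0, 3)

lo=0 mid=0 hi=5
3=3: mid=1
3=3: mid=2
5>3: swap(2,5), hi=4 ⇒ [3, 3, 5, 3, 3, 5]
5>3: swap(2,4), hi=3 ⇒ [3, 3, 3, 3, 5, 5]
3=3: mid=3
3=3: mid=4
done. lo=0 hi=3; v=[3, 3, 3, 3, 5, 5]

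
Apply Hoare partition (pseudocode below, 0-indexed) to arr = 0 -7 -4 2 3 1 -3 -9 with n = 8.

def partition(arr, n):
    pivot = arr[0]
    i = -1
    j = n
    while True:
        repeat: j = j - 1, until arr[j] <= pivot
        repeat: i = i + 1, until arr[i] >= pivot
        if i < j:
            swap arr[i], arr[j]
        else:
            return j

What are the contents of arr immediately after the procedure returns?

-9 -7 -4 -3 3 1 2 0

pivot = arr[0] = 0; i = -1, j = 8
j→7 (arr[7]=-9≤0), i→0 (arr[0]=0≥0); i<j, swap → -9 -7 -4 2 3 1 -3 0
j→6 (arr[6]=-3≤0), i→3 (arr[3]=2≥0); i<j, swap → -9 -7 -4 -3 3 1 2 0
j→3, i→4; i≥j, return j=3. arr = -9 -7 -4 -3 3 1 2 0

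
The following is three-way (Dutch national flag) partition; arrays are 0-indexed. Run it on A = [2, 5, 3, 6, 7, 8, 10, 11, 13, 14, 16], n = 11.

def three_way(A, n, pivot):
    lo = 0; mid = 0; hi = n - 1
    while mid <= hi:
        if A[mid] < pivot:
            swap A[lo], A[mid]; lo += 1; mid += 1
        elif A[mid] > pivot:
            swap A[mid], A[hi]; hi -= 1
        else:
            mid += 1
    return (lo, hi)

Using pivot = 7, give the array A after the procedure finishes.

[2, 5, 3, 6, 7, 10, 11, 13, 14, 16, 8]

pivot = 7; lo=0, mid=0, hi=10
A[mid]=2<7: swap A[0],A[0]; lo=1,mid=1 → [2, 5, 3, 6, 7, 8, 10, 11, 13, 14, 16]
A[mid]=5<7: swap A[1],A[1]; lo=2,mid=2 → [2, 5, 3, 6, 7, 8, 10, 11, 13, 14, 16]
A[mid]=3<7: swap A[2],A[2]; lo=3,mid=3 → [2, 5, 3, 6, 7, 8, 10, 11, 13, 14, 16]
A[mid]=6<7: swap A[3],A[3]; lo=4,mid=4 → [2, 5, 3, 6, 7, 8, 10, 11, 13, 14, 16]
A[mid]=7=7: mid=5
A[mid]=8>7: swap A[5],A[10]; hi=9 → [2, 5, 3, 6, 7, 16, 10, 11, 13, 14, 8]
A[mid]=16>7: swap A[5],A[9]; hi=8 → [2, 5, 3, 6, 7, 14, 10, 11, 13, 16, 8]
A[mid]=14>7: swap A[5],A[8]; hi=7 → [2, 5, 3, 6, 7, 13, 10, 11, 14, 16, 8]
A[mid]=13>7: swap A[5],A[7]; hi=6 → [2, 5, 3, 6, 7, 11, 10, 13, 14, 16, 8]
A[mid]=11>7: swap A[5],A[6]; hi=5 → [2, 5, 3, 6, 7, 10, 11, 13, 14, 16, 8]
A[mid]=10>7: swap A[5],A[5]; hi=4 → [2, 5, 3, 6, 7, 10, 11, 13, 14, 16, 8]
end: lo=4, hi=4; A = [2, 5, 3, 6, 7, 10, 11, 13, 14, 16, 8]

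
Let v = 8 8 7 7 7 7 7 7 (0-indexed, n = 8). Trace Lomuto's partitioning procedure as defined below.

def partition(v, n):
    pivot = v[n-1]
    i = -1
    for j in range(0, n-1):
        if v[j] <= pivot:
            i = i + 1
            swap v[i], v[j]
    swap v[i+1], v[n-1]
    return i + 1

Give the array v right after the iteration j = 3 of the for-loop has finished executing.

pivot=7, i=-1
j=0: 8>7, skip
j=1: 8>7, skip
j=2: 7≤7, i=0, swap(0,2) ⇒ 7 8 8 7 7 7 7 7
j=3: 7≤7, i=1, swap(1,3) ⇒ 7 7 8 8 7 7 7 7
(after j=3) v = 7 7 8 8 7 7 7 7

7 7 8 8 7 7 7 7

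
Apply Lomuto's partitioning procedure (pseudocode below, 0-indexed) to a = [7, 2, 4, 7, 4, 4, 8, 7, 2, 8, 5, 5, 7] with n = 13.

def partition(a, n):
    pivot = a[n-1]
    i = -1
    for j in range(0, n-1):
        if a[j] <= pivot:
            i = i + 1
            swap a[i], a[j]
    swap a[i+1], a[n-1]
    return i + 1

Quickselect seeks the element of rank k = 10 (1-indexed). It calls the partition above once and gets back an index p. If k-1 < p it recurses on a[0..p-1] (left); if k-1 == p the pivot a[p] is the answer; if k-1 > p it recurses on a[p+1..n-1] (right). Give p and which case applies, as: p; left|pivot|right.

pivot=7, i=-1
j=0: 7≤7, i=0, swap(0,0) ⇒ [7, 2, 4, 7, 4, 4, 8, 7, 2, 8, 5, 5, 7]
j=1: 2≤7, i=1, swap(1,1) ⇒ [7, 2, 4, 7, 4, 4, 8, 7, 2, 8, 5, 5, 7]
j=2: 4≤7, i=2, swap(2,2) ⇒ [7, 2, 4, 7, 4, 4, 8, 7, 2, 8, 5, 5, 7]
j=3: 7≤7, i=3, swap(3,3) ⇒ [7, 2, 4, 7, 4, 4, 8, 7, 2, 8, 5, 5, 7]
j=4: 4≤7, i=4, swap(4,4) ⇒ [7, 2, 4, 7, 4, 4, 8, 7, 2, 8, 5, 5, 7]
j=5: 4≤7, i=5, swap(5,5) ⇒ [7, 2, 4, 7, 4, 4, 8, 7, 2, 8, 5, 5, 7]
j=6: 8>7, skip
j=7: 7≤7, i=6, swap(6,7) ⇒ [7, 2, 4, 7, 4, 4, 7, 8, 2, 8, 5, 5, 7]
j=8: 2≤7, i=7, swap(7,8) ⇒ [7, 2, 4, 7, 4, 4, 7, 2, 8, 8, 5, 5, 7]
j=9: 8>7, skip
j=10: 5≤7, i=8, swap(8,10) ⇒ [7, 2, 4, 7, 4, 4, 7, 2, 5, 8, 8, 5, 7]
j=11: 5≤7, i=9, swap(9,11) ⇒ [7, 2, 4, 7, 4, 4, 7, 2, 5, 5, 8, 8, 7]
swap(10,12) ⇒ [7, 2, 4, 7, 4, 4, 7, 2, 5, 5, 7, 8, 8]; return 10
p = 10; k-1 = 9 < 10 ⇒ left

10; left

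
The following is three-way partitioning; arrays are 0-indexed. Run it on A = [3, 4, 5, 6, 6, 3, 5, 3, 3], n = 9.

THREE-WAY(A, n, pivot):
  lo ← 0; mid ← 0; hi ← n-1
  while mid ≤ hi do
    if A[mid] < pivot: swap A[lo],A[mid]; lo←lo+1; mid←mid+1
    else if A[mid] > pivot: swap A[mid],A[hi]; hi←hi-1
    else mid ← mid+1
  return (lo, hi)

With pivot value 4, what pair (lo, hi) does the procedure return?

(4, 4)

pivot = 4; lo=0, mid=0, hi=8
A[mid]=3<4: swap A[0],A[0]; lo=1,mid=1 → [3, 4, 5, 6, 6, 3, 5, 3, 3]
A[mid]=4=4: mid=2
A[mid]=5>4: swap A[2],A[8]; hi=7 → [3, 4, 3, 6, 6, 3, 5, 3, 5]
A[mid]=3<4: swap A[1],A[2]; lo=2,mid=3 → [3, 3, 4, 6, 6, 3, 5, 3, 5]
A[mid]=6>4: swap A[3],A[7]; hi=6 → [3, 3, 4, 3, 6, 3, 5, 6, 5]
A[mid]=3<4: swap A[2],A[3]; lo=3,mid=4 → [3, 3, 3, 4, 6, 3, 5, 6, 5]
A[mid]=6>4: swap A[4],A[6]; hi=5 → [3, 3, 3, 4, 5, 3, 6, 6, 5]
A[mid]=5>4: swap A[4],A[5]; hi=4 → [3, 3, 3, 4, 3, 5, 6, 6, 5]
A[mid]=3<4: swap A[3],A[4]; lo=4,mid=5 → [3, 3, 3, 3, 4, 5, 6, 6, 5]
end: lo=4, hi=4; A = [3, 3, 3, 3, 4, 5, 6, 6, 5]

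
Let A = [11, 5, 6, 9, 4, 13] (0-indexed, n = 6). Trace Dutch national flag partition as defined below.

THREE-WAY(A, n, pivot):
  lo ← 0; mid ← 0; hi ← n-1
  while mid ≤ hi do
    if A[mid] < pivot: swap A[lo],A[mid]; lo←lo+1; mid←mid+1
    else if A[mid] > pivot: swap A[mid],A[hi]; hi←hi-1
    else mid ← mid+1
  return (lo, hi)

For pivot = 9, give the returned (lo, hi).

pivot = 9; lo=0, mid=0, hi=5
A[mid]=11>9: swap A[0],A[5]; hi=4 → [13, 5, 6, 9, 4, 11]
A[mid]=13>9: swap A[0],A[4]; hi=3 → [4, 5, 6, 9, 13, 11]
A[mid]=4<9: swap A[0],A[0]; lo=1,mid=1 → [4, 5, 6, 9, 13, 11]
A[mid]=5<9: swap A[1],A[1]; lo=2,mid=2 → [4, 5, 6, 9, 13, 11]
A[mid]=6<9: swap A[2],A[2]; lo=3,mid=3 → [4, 5, 6, 9, 13, 11]
A[mid]=9=9: mid=4
end: lo=3, hi=3; A = [4, 5, 6, 9, 13, 11]

(3, 3)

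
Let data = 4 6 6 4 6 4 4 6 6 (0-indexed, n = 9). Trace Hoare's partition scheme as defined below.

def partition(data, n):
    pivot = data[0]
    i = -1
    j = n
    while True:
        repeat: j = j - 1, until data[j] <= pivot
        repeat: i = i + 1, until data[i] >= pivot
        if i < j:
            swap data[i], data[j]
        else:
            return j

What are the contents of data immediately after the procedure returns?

pivot = data[0] = 4; i = -1, j = 9
j→6 (data[6]=4≤4), i→0 (data[0]=4≥4); i<j, swap → 4 6 6 4 6 4 4 6 6
j→5 (data[5]=4≤4), i→1 (data[1]=6≥4); i<j, swap → 4 4 6 4 6 6 4 6 6
j→3 (data[3]=4≤4), i→2 (data[2]=6≥4); i<j, swap → 4 4 4 6 6 6 4 6 6
j→2, i→3; i≥j, return j=2. data = 4 4 4 6 6 6 4 6 6

4 4 4 6 6 6 4 6 6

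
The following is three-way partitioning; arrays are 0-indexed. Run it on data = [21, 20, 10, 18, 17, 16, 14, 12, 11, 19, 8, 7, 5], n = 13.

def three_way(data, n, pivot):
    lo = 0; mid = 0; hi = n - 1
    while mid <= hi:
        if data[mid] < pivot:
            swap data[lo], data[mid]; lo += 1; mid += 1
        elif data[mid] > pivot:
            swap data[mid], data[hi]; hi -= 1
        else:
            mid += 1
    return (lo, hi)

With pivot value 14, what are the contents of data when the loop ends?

lo=0 mid=0 hi=12
21>14: swap(0,12), hi=11 ⇒ [5, 20, 10, 18, 17, 16, 14, 12, 11, 19, 8, 7, 21]
5<14: swap(0,0), lo=1 mid=1 ⇒ [5, 20, 10, 18, 17, 16, 14, 12, 11, 19, 8, 7, 21]
20>14: swap(1,11), hi=10 ⇒ [5, 7, 10, 18, 17, 16, 14, 12, 11, 19, 8, 20, 21]
7<14: swap(1,1), lo=2 mid=2 ⇒ [5, 7, 10, 18, 17, 16, 14, 12, 11, 19, 8, 20, 21]
10<14: swap(2,2), lo=3 mid=3 ⇒ [5, 7, 10, 18, 17, 16, 14, 12, 11, 19, 8, 20, 21]
18>14: swap(3,10), hi=9 ⇒ [5, 7, 10, 8, 17, 16, 14, 12, 11, 19, 18, 20, 21]
8<14: swap(3,3), lo=4 mid=4 ⇒ [5, 7, 10, 8, 17, 16, 14, 12, 11, 19, 18, 20, 21]
17>14: swap(4,9), hi=8 ⇒ [5, 7, 10, 8, 19, 16, 14, 12, 11, 17, 18, 20, 21]
19>14: swap(4,8), hi=7 ⇒ [5, 7, 10, 8, 11, 16, 14, 12, 19, 17, 18, 20, 21]
11<14: swap(4,4), lo=5 mid=5 ⇒ [5, 7, 10, 8, 11, 16, 14, 12, 19, 17, 18, 20, 21]
16>14: swap(5,7), hi=6 ⇒ [5, 7, 10, 8, 11, 12, 14, 16, 19, 17, 18, 20, 21]
12<14: swap(5,5), lo=6 mid=6 ⇒ [5, 7, 10, 8, 11, 12, 14, 16, 19, 17, 18, 20, 21]
14=14: mid=7
done. lo=6 hi=6; data=[5, 7, 10, 8, 11, 12, 14, 16, 19, 17, 18, 20, 21]

[5, 7, 10, 8, 11, 12, 14, 16, 19, 17, 18, 20, 21]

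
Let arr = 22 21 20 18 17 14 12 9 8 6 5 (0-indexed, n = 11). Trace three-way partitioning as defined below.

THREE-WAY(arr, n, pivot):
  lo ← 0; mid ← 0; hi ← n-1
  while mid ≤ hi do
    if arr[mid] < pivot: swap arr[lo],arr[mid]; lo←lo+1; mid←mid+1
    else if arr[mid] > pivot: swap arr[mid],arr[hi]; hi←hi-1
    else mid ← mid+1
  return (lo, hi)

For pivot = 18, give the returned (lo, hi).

(7, 7)

pivot = 18; lo=0, mid=0, hi=10
arr[mid]=22>18: swap arr[0],arr[10]; hi=9 → 5 21 20 18 17 14 12 9 8 6 22
arr[mid]=5<18: swap arr[0],arr[0]; lo=1,mid=1 → 5 21 20 18 17 14 12 9 8 6 22
arr[mid]=21>18: swap arr[1],arr[9]; hi=8 → 5 6 20 18 17 14 12 9 8 21 22
arr[mid]=6<18: swap arr[1],arr[1]; lo=2,mid=2 → 5 6 20 18 17 14 12 9 8 21 22
arr[mid]=20>18: swap arr[2],arr[8]; hi=7 → 5 6 8 18 17 14 12 9 20 21 22
arr[mid]=8<18: swap arr[2],arr[2]; lo=3,mid=3 → 5 6 8 18 17 14 12 9 20 21 22
arr[mid]=18=18: mid=4
arr[mid]=17<18: swap arr[3],arr[4]; lo=4,mid=5 → 5 6 8 17 18 14 12 9 20 21 22
arr[mid]=14<18: swap arr[4],arr[5]; lo=5,mid=6 → 5 6 8 17 14 18 12 9 20 21 22
arr[mid]=12<18: swap arr[5],arr[6]; lo=6,mid=7 → 5 6 8 17 14 12 18 9 20 21 22
arr[mid]=9<18: swap arr[6],arr[7]; lo=7,mid=8 → 5 6 8 17 14 12 9 18 20 21 22
end: lo=7, hi=7; arr = 5 6 8 17 14 12 9 18 20 21 22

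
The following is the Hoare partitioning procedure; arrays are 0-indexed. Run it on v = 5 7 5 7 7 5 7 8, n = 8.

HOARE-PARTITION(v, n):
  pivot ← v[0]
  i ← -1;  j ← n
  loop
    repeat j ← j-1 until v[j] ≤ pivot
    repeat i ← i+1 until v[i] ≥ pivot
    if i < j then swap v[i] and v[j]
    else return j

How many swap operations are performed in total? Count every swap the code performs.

2

pivot = v[0] = 5; i = -1, j = 8
j→5 (v[5]=5≤5), i→0 (v[0]=5≥5); i<j, swap → 5 7 5 7 7 5 7 8
j→2 (v[2]=5≤5), i→1 (v[1]=7≥5); i<j, swap → 5 5 7 7 7 5 7 8
j→1, i→2; i≥j, return j=1. v = 5 5 7 7 7 5 7 8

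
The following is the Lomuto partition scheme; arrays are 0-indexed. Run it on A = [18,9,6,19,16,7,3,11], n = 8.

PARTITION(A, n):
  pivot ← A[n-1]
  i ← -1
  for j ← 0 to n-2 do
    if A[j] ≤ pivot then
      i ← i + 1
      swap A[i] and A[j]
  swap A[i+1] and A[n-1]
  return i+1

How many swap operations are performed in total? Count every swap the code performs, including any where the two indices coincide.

pivot=11, i=-1
j=0: 18>11, skip
j=1: 9≤11, i=0, swap(0,1) ⇒ [9,18,6,19,16,7,3,11]
j=2: 6≤11, i=1, swap(1,2) ⇒ [9,6,18,19,16,7,3,11]
j=3: 19>11, skip
j=4: 16>11, skip
j=5: 7≤11, i=2, swap(2,5) ⇒ [9,6,7,19,16,18,3,11]
j=6: 3≤11, i=3, swap(3,6) ⇒ [9,6,7,3,16,18,19,11]
swap(4,7) ⇒ [9,6,7,3,11,18,19,16]; return 4

5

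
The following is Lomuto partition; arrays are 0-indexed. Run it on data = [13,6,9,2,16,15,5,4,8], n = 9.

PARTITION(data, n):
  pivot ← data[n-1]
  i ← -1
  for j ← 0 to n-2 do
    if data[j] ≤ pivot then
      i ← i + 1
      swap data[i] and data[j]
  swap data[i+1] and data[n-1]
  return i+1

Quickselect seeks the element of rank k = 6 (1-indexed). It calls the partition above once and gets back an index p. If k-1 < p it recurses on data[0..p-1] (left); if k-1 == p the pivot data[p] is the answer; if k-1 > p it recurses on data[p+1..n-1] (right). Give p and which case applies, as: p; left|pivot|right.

4; right

pivot=8, i=-1
j=0: 13>8, skip
j=1: 6≤8, i=0, swap(0,1) ⇒ [6,13,9,2,16,15,5,4,8]
j=2: 9>8, skip
j=3: 2≤8, i=1, swap(1,3) ⇒ [6,2,9,13,16,15,5,4,8]
j=4: 16>8, skip
j=5: 15>8, skip
j=6: 5≤8, i=2, swap(2,6) ⇒ [6,2,5,13,16,15,9,4,8]
j=7: 4≤8, i=3, swap(3,7) ⇒ [6,2,5,4,16,15,9,13,8]
swap(4,8) ⇒ [6,2,5,4,8,15,9,13,16]; return 4
p = 4; k-1 = 5 > 4 ⇒ right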